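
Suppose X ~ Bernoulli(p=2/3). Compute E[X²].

Using the identity E[X²] = Var(X) + (E[X])²:
E[X] = \frac{2}{3}
Var(X) = \frac{2}{9}
E[X²] = \frac{2}{9} + (\frac{2}{3})²
= \frac{2}{3}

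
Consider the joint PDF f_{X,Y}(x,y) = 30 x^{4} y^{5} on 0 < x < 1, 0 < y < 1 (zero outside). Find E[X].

E[X] = ∫_0^1 ∫_0^1 x × f(x,y) dy dx
= ∫_0^1 ∫_0^1 x × (30 x^{4} y^{5}) dy dx
= \frac{5}{6}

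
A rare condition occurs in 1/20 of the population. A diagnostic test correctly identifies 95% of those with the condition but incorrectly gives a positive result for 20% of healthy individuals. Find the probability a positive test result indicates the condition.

Let D = the rare event, + = positive/flagged.
P(D) = 1/20
P(+|D) = 95/100 = 19/20
P(+|D') = 20/100 = 1/5
P(+) = P(+|D)P(D) + P(+|D')P(D')
     = \frac{19}{20} × \frac{1}{20} + \frac{1}{5} × \frac{19}{20}
     = \frac{19}{80}
P(D|+) = P(+|D)P(D)/P(+) = \frac{1}{5}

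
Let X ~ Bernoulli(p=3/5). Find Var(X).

For X ~ Bernoulli(p=3/5):
Var(X) = \frac{6}{25}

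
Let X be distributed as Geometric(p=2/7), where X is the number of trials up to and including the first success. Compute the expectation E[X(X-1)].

E[X(X-1)] = E[X² - X] = E[X²] - E[X]
E[X] = \frac{7}{2}
E[X²] = Var(X) + (E[X])² = \frac{35}{4} + (\frac{7}{2})² = 21
E[X(X-1)] = 21 - \frac{7}{2} = \frac{35}{2}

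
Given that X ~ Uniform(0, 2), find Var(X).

For X ~ Uniform(0, 2):
Var(X) = \frac{1}{3}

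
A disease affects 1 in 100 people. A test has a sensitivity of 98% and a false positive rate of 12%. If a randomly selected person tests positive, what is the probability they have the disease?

Let D = the rare event, + = positive/flagged.
P(D) = 1/100
P(+|D) = 98/100 = 49/50
P(+|D') = 12/100 = 3/25
P(+) = P(+|D)P(D) + P(+|D')P(D')
     = \frac{49}{50} × \frac{1}{100} + \frac{3}{25} × \frac{99}{100}
     = \frac{643}{5000}
P(D|+) = P(+|D)P(D)/P(+) = \frac{49}{643}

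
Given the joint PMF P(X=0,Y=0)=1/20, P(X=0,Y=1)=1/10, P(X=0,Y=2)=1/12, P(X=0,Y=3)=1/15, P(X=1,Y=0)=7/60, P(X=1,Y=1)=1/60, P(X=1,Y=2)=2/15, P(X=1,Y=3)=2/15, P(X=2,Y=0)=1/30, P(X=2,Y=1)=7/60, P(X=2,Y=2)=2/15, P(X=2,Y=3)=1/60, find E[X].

First find marginal of X:
P(X=0) = 3/10
P(X=1) = 2/5
P(X=2) = 3/10
E[X] = 0 × 3/10 + 1 × 2/5 + 2 × 3/10 = 1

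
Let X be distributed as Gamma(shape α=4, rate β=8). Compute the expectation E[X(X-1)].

E[X(X-1)] = E[X² - X] = E[X²] - E[X]
E[X] = \frac{1}{2}
E[X²] = Var(X) + (E[X])² = \frac{1}{16} + (\frac{1}{2})² = \frac{5}{16}
E[X(X-1)] = \frac{5}{16} - \frac{1}{2} = - \frac{3}{16}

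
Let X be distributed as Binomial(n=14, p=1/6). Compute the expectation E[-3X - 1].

For X ~ Binomial(n=14, p=1/6):
E[X] = \frac{7}{3}
E[-3X - 1] = -3 × E[X] - 1 = -8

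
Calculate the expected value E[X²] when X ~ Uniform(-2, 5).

Using the identity E[X²] = Var(X) + (E[X])²:
E[X] = \frac{3}{2}
Var(X) = \frac{49}{12}
E[X²] = \frac{49}{12} + (\frac{3}{2})²
= \frac{19}{3}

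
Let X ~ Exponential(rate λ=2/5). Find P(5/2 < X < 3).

P(5/2 < X < 3) = ∫_{5/2}^{3} f(x) dx
where f(x) = \frac{2 e^{- \frac{2 x}{5}}}{5}
= - \frac{1}{e^{\frac{6}{5}}} + e^{-1}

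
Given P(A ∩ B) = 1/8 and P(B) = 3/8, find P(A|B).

P(A|B) = P(A ∩ B) / P(B)
= (1/8) / (3/8)
= 1/3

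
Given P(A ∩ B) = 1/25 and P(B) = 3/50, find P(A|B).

P(A|B) = P(A ∩ B) / P(B)
= (1/25) / (3/50)
= 2/3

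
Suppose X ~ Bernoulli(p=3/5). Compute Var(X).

For X ~ Bernoulli(p=3/5):
Var(X) = \frac{6}{25}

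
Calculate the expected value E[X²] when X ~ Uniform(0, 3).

Using the identity E[X²] = Var(X) + (E[X])²:
E[X] = \frac{3}{2}
Var(X) = \frac{3}{4}
E[X²] = \frac{3}{4} + (\frac{3}{2})²
= 3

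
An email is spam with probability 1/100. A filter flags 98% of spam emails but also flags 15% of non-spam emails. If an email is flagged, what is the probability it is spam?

Let D = the rare event, + = positive/flagged.
P(D) = 1/100
P(+|D) = 98/100 = 49/50
P(+|D') = 15/100 = 3/20
P(+) = P(+|D)P(D) + P(+|D')P(D')
     = \frac{49}{50} × \frac{1}{100} + \frac{3}{20} × \frac{99}{100}
     = \frac{1583}{10000}
P(D|+) = P(+|D)P(D)/P(+) = \frac{98}{1583}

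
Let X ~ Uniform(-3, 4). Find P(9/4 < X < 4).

P(9/4 < X < 4) = ∫_{9/4}^{4} f(x) dx
where f(x) = \frac{1}{7}
= \frac{1}{4}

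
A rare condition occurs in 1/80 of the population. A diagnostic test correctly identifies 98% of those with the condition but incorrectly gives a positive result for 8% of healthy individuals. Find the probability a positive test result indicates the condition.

Let D = the rare event, + = positive/flagged.
P(D) = 1/80
P(+|D) = 98/100 = 49/50
P(+|D') = 8/100 = 2/25
P(+) = P(+|D)P(D) + P(+|D')P(D')
     = \frac{49}{50} × \frac{1}{80} + \frac{2}{25} × \frac{79}{80}
     = \frac{73}{800}
P(D|+) = P(+|D)P(D)/P(+) = \frac{49}{365}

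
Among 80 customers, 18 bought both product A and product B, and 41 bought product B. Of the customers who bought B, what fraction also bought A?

P(A ∩ B) = 18/80 = 9/40
P(B) = 41/80
P(A|B) = P(A ∩ B) / P(B) = (9/40) / (41/80) = 18/41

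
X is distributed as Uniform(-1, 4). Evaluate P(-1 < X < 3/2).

P(-1 < X < 3/2) = ∫_{-1}^{3/2} f(x) dx
where f(x) = \frac{1}{5}
= \frac{1}{2}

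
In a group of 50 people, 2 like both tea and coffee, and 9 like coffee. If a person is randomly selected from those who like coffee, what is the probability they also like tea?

P(A ∩ B) = 2/50 = 1/25
P(B) = 9/50
P(A|B) = P(A ∩ B) / P(B) = (1/25) / (9/50) = 2/9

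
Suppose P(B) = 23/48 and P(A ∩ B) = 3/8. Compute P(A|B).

P(A|B) = P(A ∩ B) / P(B)
= (3/8) / (23/48)
= 18/23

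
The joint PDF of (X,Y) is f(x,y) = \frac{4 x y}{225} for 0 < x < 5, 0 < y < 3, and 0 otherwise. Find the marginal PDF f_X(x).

f_X(x) = ∫_0^3 f(x,y) dy
= ∫_0^3 \frac{4 x y}{225} dy
= \frac{2 x}{25} for 0 < x < 5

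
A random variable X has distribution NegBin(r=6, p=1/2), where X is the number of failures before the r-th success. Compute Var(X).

For X ~ NegBin(r=6, p=1/2), where X is the number of failures before the r-th success:
Var(X) = 12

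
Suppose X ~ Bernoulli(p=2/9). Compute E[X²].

Using the identity E[X²] = Var(X) + (E[X])²:
E[X] = \frac{2}{9}
Var(X) = \frac{14}{81}
E[X²] = \frac{14}{81} + (\frac{2}{9})²
= \frac{2}{9}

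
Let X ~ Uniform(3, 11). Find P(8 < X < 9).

P(8 < X < 9) = ∫_{8}^{9} f(x) dx
where f(x) = \frac{1}{8}
= \frac{1}{8}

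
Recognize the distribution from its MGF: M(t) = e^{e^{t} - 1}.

The MGF M(t) = e^{e^{t} - 1} is the standard form for the Poisson distribution.
Comparing with the known MGF formula identifies: Poisson(λ=1)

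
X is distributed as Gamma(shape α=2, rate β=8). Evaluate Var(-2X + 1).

For X ~ Gamma(shape α=2, rate β=8):
Var(X) = \frac{1}{32}
Var(-2X + 1) = (-2)² × Var(X) = 4 × \frac{1}{32} = \frac{1}{8}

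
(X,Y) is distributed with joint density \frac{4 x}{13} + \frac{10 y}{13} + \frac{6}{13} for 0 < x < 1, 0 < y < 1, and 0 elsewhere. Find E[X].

E[X] = ∫_0^1 ∫_0^1 x × f(x,y) dy dx
= ∫_0^1 ∫_0^1 x × (\frac{4 x}{13} + \frac{10 y}{13} + \frac{6}{13}) dy dx
= \frac{41}{78}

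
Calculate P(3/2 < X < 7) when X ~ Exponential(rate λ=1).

P(3/2 < X < 7) = ∫_{3/2}^{7} f(x) dx
where f(x) = e^{- x}
= - \frac{1}{e^{7}} + e^{- \frac{3}{2}}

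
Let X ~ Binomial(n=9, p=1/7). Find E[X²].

Using the identity E[X²] = Var(X) + (E[X])²:
E[X] = \frac{9}{7}
Var(X) = \frac{54}{49}
E[X²] = \frac{54}{49} + (\frac{9}{7})²
= \frac{135}{49}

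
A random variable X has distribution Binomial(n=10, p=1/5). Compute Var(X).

For X ~ Binomial(n=10, p=1/5):
Var(X) = \frac{8}{5}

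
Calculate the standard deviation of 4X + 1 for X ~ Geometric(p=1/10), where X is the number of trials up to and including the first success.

For X ~ Geometric(p=1/10), where X is the number of trials up to and including the first success:
Var(X) = 90
SD(X) = √(Var(X)) = √(90) = 3 \sqrt{10}
SD(4X + 1) = |4| × SD(X) = 4 × 3 \sqrt{10} = 12 \sqrt{10}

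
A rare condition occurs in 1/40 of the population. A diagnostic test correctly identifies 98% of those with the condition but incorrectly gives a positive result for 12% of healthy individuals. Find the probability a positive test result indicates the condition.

Let D = the rare event, + = positive/flagged.
P(D) = 1/40
P(+|D) = 98/100 = 49/50
P(+|D') = 12/100 = 3/25
P(+) = P(+|D)P(D) + P(+|D')P(D')
     = \frac{49}{50} × \frac{1}{40} + \frac{3}{25} × \frac{39}{40}
     = \frac{283}{2000}
P(D|+) = P(+|D)P(D)/P(+) = \frac{49}{283}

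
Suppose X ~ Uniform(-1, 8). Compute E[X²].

Using the identity E[X²] = Var(X) + (E[X])²:
E[X] = \frac{7}{2}
Var(X) = \frac{27}{4}
E[X²] = \frac{27}{4} + (\frac{7}{2})²
= 19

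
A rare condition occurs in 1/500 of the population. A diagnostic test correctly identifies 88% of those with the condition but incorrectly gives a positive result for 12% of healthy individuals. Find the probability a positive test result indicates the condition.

Let D = the rare event, + = positive/flagged.
P(D) = 1/500
P(+|D) = 88/100 = 22/25
P(+|D') = 12/100 = 3/25
P(+) = P(+|D)P(D) + P(+|D')P(D')
     = \frac{22}{25} × \frac{1}{500} + \frac{3}{25} × \frac{499}{500}
     = \frac{1519}{12500}
P(D|+) = P(+|D)P(D)/P(+) = \frac{22}{1519}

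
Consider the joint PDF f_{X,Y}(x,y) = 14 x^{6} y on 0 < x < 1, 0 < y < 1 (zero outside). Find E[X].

E[X] = ∫_0^1 ∫_0^1 x × f(x,y) dy dx
= ∫_0^1 ∫_0^1 x × (14 x^{6} y) dy dx
= \frac{7}{8}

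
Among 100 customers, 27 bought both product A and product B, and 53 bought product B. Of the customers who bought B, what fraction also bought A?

P(A ∩ B) = 27/100
P(B) = 53/100
P(A|B) = P(A ∩ B) / P(B) = (27/100) / (53/100) = 27/53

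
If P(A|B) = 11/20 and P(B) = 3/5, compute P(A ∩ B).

By definition, P(A|B) = P(A ∩ B) / P(B)
So P(A ∩ B) = P(A|B) × P(B)
= 11/20 × 3/5
= 33/100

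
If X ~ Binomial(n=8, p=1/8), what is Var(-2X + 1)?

For X ~ Binomial(n=8, p=1/8):
Var(X) = \frac{7}{8}
Var(-2X + 1) = (-2)² × Var(X) = 4 × \frac{7}{8} = \frac{7}{2}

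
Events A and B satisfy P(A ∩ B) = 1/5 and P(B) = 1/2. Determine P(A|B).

P(A|B) = P(A ∩ B) / P(B)
= (1/5) / (1/2)
= 2/5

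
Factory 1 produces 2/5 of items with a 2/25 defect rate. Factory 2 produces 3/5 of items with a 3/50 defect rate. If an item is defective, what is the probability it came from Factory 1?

Using Bayes' theorem:
P(F1) = 2/5, P(D|F1) = 2/25
P(F2) = 3/5, P(D|F2) = 3/50
P(D) = P(D|F1)P(F1) + P(D|F2)P(F2)
     = \frac{17}{250}
P(F1|D) = P(D|F1)P(F1) / P(D)
= \frac{8}{17}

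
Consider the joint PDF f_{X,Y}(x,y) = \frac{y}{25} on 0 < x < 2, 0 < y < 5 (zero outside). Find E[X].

f_X(x) = ∫_0^5 \frac{y}{25} dy = \frac{1}{2}
E[X] = ∫_0^2 x × (\frac{1}{2}) dx = 1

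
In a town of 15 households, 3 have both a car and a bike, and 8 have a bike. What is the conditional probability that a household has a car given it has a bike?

P(A ∩ B) = 3/15 = 1/5
P(B) = 8/15
P(A|B) = P(A ∩ B) / P(B) = (1/5) / (8/15) = 3/8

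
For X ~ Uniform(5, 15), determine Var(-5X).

For X ~ Uniform(5, 15):
Var(X) = \frac{25}{3}
Var(-5X) = (-5)² × Var(X) = 25 × \frac{25}{3} = \frac{625}{3}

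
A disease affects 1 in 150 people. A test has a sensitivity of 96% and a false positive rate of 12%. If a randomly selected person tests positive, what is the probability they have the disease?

Let D = the rare event, + = positive/flagged.
P(D) = 1/150
P(+|D) = 96/100 = 24/25
P(+|D') = 12/100 = 3/25
P(+) = P(+|D)P(D) + P(+|D')P(D')
     = \frac{24}{25} × \frac{1}{150} + \frac{3}{25} × \frac{149}{150}
     = \frac{157}{1250}
P(D|+) = P(+|D)P(D)/P(+) = \frac{8}{157}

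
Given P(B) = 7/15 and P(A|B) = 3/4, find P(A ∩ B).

By definition, P(A|B) = P(A ∩ B) / P(B)
So P(A ∩ B) = P(A|B) × P(B)
= 3/4 × 7/15
= 7/20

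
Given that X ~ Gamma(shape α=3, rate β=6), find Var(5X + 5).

For X ~ Gamma(shape α=3, rate β=6):
Var(X) = \frac{1}{12}
Var(5X + 5) = (5)² × Var(X) = 25 × \frac{1}{12} = \frac{25}{12}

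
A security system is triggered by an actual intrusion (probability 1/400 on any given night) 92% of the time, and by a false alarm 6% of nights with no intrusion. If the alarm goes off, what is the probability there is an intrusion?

Let D = the rare event, + = positive/flagged.
P(D) = 1/400
P(+|D) = 92/100 = 23/25
P(+|D') = 6/100 = 3/50
P(+) = P(+|D)P(D) + P(+|D')P(D')
     = \frac{23}{25} × \frac{1}{400} + \frac{3}{50} × \frac{399}{400}
     = \frac{1243}{20000}
P(D|+) = P(+|D)P(D)/P(+) = \frac{46}{1243}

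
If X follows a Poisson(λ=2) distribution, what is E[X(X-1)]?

E[X(X-1)] = E[X² - X] = E[X²] - E[X]
E[X] = 2
E[X²] = Var(X) + (E[X])² = 2 + (2)² = 6
E[X(X-1)] = 6 - 2 = 4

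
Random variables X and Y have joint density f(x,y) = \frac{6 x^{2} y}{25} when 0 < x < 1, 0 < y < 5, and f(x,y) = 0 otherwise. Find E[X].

f_X(x) = ∫_0^5 \frac{6 x^{2} y}{25} dy = 3 x^{2}
E[X] = ∫_0^1 x × (3 x^{2}) dx = \frac{3}{4}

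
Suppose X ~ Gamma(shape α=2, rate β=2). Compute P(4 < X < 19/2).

P(4 < X < 19/2) = ∫_{4}^{19/2} f(x) dx
where f(x) = 4 x e^{- 2 x}
= \frac{-20 + 9 e^{11}}{e^{19}}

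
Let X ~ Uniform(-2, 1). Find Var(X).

For X ~ Uniform(-2, 1):
Var(X) = \frac{3}{4}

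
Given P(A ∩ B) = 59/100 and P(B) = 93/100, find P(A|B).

P(A|B) = P(A ∩ B) / P(B)
= (59/100) / (93/100)
= 59/93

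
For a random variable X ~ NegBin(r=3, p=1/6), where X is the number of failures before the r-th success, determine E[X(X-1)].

E[X(X-1)] = E[X² - X] = E[X²] - E[X]
E[X] = 15
E[X²] = Var(X) + (E[X])² = 90 + (15)² = 315
E[X(X-1)] = 315 - 15 = 300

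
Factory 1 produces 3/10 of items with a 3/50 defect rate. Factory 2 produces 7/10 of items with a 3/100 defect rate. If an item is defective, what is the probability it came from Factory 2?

Using Bayes' theorem:
P(F1) = 3/10, P(D|F1) = 3/50
P(F2) = 7/10, P(D|F2) = 3/100
P(D) = P(D|F1)P(F1) + P(D|F2)P(F2)
     = \frac{39}{1000}
P(F2|D) = P(D|F2)P(F2) / P(D)
= \frac{7}{13}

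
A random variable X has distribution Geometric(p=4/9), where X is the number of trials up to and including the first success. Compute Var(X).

For X ~ Geometric(p=4/9), where X is the number of trials up to and including the first success:
Var(X) = \frac{45}{16}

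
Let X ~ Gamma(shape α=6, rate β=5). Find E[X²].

Using the identity E[X²] = Var(X) + (E[X])²:
E[X] = \frac{6}{5}
Var(X) = \frac{6}{25}
E[X²] = \frac{6}{25} + (\frac{6}{5})²
= \frac{42}{25}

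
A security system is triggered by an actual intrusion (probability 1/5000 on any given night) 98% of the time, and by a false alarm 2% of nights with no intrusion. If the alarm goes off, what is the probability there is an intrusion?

Let D = the rare event, + = positive/flagged.
P(D) = 1/5000
P(+|D) = 98/100 = 49/50
P(+|D') = 2/100 = 1/50
P(+) = P(+|D)P(D) + P(+|D')P(D')
     = \frac{49}{50} × \frac{1}{5000} + \frac{1}{50} × \frac{4999}{5000}
     = \frac{631}{31250}
P(D|+) = P(+|D)P(D)/P(+) = \frac{49}{5048}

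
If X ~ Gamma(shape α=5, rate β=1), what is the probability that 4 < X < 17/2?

P(4 < X < 17/2) = ∫_{4}^{17/2} f(x) dx
where f(x) = \frac{x^{4} e^{- x}}{24}
= - \frac{140345}{384 e^{\frac{17}{2}}} + \frac{103}{3 e^{4}}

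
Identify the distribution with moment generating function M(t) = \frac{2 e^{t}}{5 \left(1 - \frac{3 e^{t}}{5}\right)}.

The MGF M(t) = \frac{2 e^{t}}{5 \left(1 - \frac{3 e^{t}}{5}\right)} is the standard form for the Geometric distribution.
Comparing with the known MGF formula identifies: Geometric(p=2/5), X = trial number of first success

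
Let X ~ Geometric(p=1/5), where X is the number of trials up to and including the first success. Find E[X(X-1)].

E[X(X-1)] = E[X² - X] = E[X²] - E[X]
E[X] = 5
E[X²] = Var(X) + (E[X])² = 20 + (5)² = 45
E[X(X-1)] = 45 - 5 = 40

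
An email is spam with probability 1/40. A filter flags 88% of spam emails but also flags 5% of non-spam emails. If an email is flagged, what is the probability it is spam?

Let D = the rare event, + = positive/flagged.
P(D) = 1/40
P(+|D) = 88/100 = 22/25
P(+|D') = 5/100 = 1/20
P(+) = P(+|D)P(D) + P(+|D')P(D')
     = \frac{22}{25} × \frac{1}{40} + \frac{1}{20} × \frac{39}{40}
     = \frac{283}{4000}
P(D|+) = P(+|D)P(D)/P(+) = \frac{88}{283}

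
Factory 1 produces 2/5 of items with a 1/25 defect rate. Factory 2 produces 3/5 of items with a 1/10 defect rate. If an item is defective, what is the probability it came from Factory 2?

Using Bayes' theorem:
P(F1) = 2/5, P(D|F1) = 1/25
P(F2) = 3/5, P(D|F2) = 1/10
P(D) = P(D|F1)P(F1) + P(D|F2)P(F2)
     = \frac{19}{250}
P(F2|D) = P(D|F2)P(F2) / P(D)
= \frac{15}{19}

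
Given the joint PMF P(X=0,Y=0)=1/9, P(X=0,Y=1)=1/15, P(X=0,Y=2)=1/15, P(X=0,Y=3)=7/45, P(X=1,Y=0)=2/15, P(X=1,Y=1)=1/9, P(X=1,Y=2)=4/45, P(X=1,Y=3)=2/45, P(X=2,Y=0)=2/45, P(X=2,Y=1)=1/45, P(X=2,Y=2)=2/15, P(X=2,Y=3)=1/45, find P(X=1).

P(X=1) = P(X=1,Y=0) + P(X=1,Y=1) + P(X=1,Y=2) + P(X=1,Y=3)
= 2/15 + 1/9 + 4/45 + 2/45
= 17/45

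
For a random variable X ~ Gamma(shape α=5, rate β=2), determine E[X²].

Using the identity E[X²] = Var(X) + (E[X])²:
E[X] = \frac{5}{2}
Var(X) = \frac{5}{4}
E[X²] = \frac{5}{4} + (\frac{5}{2})²
= \frac{15}{2}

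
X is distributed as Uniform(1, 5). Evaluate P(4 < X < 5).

P(4 < X < 5) = ∫_{4}^{5} f(x) dx
where f(x) = \frac{1}{4}
= \frac{1}{4}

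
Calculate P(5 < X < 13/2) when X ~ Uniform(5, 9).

P(5 < X < 13/2) = ∫_{5}^{13/2} f(x) dx
where f(x) = \frac{1}{4}
= \frac{3}{8}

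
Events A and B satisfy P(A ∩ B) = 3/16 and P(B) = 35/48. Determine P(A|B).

P(A|B) = P(A ∩ B) / P(B)
= (3/16) / (35/48)
= 9/35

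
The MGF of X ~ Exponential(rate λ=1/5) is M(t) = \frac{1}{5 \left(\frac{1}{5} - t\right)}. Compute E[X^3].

To find E[X^3], compute M^(3)(0):
M^(1)(t) = \frac{1}{5 \left(\frac{1}{5} - t\right)^{2}}
M^(2)(t) = \frac{2}{5 \left(\frac{1}{5} - t\right)^{3}}
M^(3)(t) = \frac{6}{5 \left(\frac{1}{5} - t\right)^{4}}
M^(3)(0) = 750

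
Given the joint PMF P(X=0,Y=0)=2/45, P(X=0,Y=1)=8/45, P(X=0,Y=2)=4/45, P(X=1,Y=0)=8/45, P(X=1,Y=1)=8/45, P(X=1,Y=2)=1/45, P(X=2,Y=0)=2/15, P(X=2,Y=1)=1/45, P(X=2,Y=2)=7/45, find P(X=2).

P(X=2) = P(X=2,Y=0) + P(X=2,Y=1) + P(X=2,Y=2)
= 2/15 + 1/45 + 7/45
= 14/45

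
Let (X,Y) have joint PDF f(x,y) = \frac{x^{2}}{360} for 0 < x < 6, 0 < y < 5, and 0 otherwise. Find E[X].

f_X(x) = ∫_0^5 \frac{x^{2}}{360} dy = \frac{x^{2}}{72}
E[X] = ∫_0^6 x × (\frac{x^{2}}{72}) dx = \frac{9}{2}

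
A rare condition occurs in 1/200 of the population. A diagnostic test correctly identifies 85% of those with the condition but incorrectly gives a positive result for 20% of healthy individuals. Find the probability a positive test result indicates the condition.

Let D = the rare event, + = positive/flagged.
P(D) = 1/200
P(+|D) = 85/100 = 17/20
P(+|D') = 20/100 = 1/5
P(+) = P(+|D)P(D) + P(+|D')P(D')
     = \frac{17}{20} × \frac{1}{200} + \frac{1}{5} × \frac{199}{200}
     = \frac{813}{4000}
P(D|+) = P(+|D)P(D)/P(+) = \frac{17}{813}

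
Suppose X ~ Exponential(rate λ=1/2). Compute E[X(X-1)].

E[X(X-1)] = E[X² - X] = E[X²] - E[X]
E[X] = 2
E[X²] = Var(X) + (E[X])² = 4 + (2)² = 8
E[X(X-1)] = 8 - 2 = 6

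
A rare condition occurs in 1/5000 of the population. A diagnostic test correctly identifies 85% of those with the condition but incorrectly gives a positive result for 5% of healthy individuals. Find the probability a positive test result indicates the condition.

Let D = the rare event, + = positive/flagged.
P(D) = 1/5000
P(+|D) = 85/100 = 17/20
P(+|D') = 5/100 = 1/20
P(+) = P(+|D)P(D) + P(+|D')P(D')
     = \frac{17}{20} × \frac{1}{5000} + \frac{1}{20} × \frac{4999}{5000}
     = \frac{627}{12500}
P(D|+) = P(+|D)P(D)/P(+) = \frac{17}{5016}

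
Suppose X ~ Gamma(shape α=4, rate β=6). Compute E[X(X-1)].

E[X(X-1)] = E[X² - X] = E[X²] - E[X]
E[X] = \frac{2}{3}
E[X²] = Var(X) + (E[X])² = \frac{1}{9} + (\frac{2}{3})² = \frac{5}{9}
E[X(X-1)] = \frac{5}{9} - \frac{2}{3} = - \frac{1}{9}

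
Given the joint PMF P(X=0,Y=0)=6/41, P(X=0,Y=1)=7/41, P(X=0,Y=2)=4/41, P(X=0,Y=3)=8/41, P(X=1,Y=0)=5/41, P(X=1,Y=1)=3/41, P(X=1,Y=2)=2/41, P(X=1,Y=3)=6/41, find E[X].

First find marginal of X:
P(X=0) = 25/41
P(X=1) = 16/41
E[X] = 0 × 25/41 + 1 × 16/41 = 16/41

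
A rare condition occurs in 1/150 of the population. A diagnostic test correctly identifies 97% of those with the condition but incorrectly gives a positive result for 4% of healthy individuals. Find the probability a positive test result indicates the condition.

Let D = the rare event, + = positive/flagged.
P(D) = 1/150
P(+|D) = 97/100
P(+|D') = 4/100 = 1/25
P(+) = P(+|D)P(D) + P(+|D')P(D')
     = \frac{97}{100} × \frac{1}{150} + \frac{1}{25} × \frac{149}{150}
     = \frac{231}{5000}
P(D|+) = P(+|D)P(D)/P(+) = \frac{97}{693}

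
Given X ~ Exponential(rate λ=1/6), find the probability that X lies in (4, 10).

P(4 < X < 10) = ∫_{4}^{10} f(x) dx
where f(x) = \frac{e^{- \frac{x}{6}}}{6}
= - \frac{1 - e}{e^{\frac{5}{3}}}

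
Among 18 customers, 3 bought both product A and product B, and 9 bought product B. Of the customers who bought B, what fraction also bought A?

P(A ∩ B) = 3/18 = 1/6
P(B) = 9/18 = 1/2
P(A|B) = P(A ∩ B) / P(B) = (1/6) / (1/2) = 1/3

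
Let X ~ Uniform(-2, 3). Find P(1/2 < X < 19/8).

P(1/2 < X < 19/8) = ∫_{1/2}^{19/8} f(x) dx
where f(x) = \frac{1}{5}
= \frac{3}{8}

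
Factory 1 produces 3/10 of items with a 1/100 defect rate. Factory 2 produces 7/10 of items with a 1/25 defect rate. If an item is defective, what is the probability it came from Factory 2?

Using Bayes' theorem:
P(F1) = 3/10, P(D|F1) = 1/100
P(F2) = 7/10, P(D|F2) = 1/25
P(D) = P(D|F1)P(F1) + P(D|F2)P(F2)
     = \frac{31}{1000}
P(F2|D) = P(D|F2)P(F2) / P(D)
= \frac{28}{31}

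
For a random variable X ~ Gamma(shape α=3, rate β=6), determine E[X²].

Using the identity E[X²] = Var(X) + (E[X])²:
E[X] = \frac{1}{2}
Var(X) = \frac{1}{12}
E[X²] = \frac{1}{12} + (\frac{1}{2})²
= \frac{1}{3}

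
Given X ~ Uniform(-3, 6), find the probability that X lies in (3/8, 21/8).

P(3/8 < X < 21/8) = ∫_{3/8}^{21/8} f(x) dx
where f(x) = \frac{1}{9}
= \frac{1}{4}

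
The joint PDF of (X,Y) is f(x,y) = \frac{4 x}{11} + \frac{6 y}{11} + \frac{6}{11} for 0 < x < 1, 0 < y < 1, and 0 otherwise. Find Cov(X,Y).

E[XY] = ∫∫ xy × f(x,y) dx dy = \frac{19}{66}
E[X] = \frac{35}{66}
E[Y] = \frac{6}{11}
Cov(X,Y) = E[XY] - E[X]E[Y] = - \frac{1}{726}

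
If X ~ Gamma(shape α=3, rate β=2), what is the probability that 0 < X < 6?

P(0 < X < 6) = ∫_{0}^{6} f(x) dx
where f(x) = 4 x^{2} e^{- 2 x}
= 1 - \frac{85}{e^{12}}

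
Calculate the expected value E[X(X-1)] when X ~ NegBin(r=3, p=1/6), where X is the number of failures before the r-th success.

E[X(X-1)] = E[X² - X] = E[X²] - E[X]
E[X] = 15
E[X²] = Var(X) + (E[X])² = 90 + (15)² = 315
E[X(X-1)] = 315 - 15 = 300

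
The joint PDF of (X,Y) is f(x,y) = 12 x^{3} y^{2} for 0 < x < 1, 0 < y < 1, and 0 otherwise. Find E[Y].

E[Y] = ∫_0^1 ∫_0^1 y × f(x,y) dx dy
= \frac{3}{4}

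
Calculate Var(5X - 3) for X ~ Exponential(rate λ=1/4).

For X ~ Exponential(rate λ=1/4):
Var(X) = 16
Var(5X - 3) = (5)² × Var(X) = 25 × 16 = 400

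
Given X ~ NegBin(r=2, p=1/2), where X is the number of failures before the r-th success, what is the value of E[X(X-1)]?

E[X(X-1)] = E[X² - X] = E[X²] - E[X]
E[X] = 2
E[X²] = Var(X) + (E[X])² = 4 + (2)² = 8
E[X(X-1)] = 8 - 2 = 6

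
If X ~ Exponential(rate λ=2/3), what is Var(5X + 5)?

For X ~ Exponential(rate λ=2/3):
Var(X) = \frac{9}{4}
Var(5X + 5) = (5)² × Var(X) = 25 × \frac{9}{4} = \frac{225}{4}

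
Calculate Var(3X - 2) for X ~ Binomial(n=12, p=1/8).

For X ~ Binomial(n=12, p=1/8):
Var(X) = \frac{21}{16}
Var(3X - 2) = (3)² × Var(X) = 9 × \frac{21}{16} = \frac{189}{16}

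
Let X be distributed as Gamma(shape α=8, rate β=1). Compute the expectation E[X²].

Using the identity E[X²] = Var(X) + (E[X])²:
E[X] = 8
Var(X) = 8
E[X²] = 8 + (8)²
= 72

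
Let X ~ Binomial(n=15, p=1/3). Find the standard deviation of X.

For X ~ Binomial(n=15, p=1/3):
Var(X) = \frac{10}{3}
SD(X) = √(Var(X)) = √(\frac{10}{3}) = \frac{\sqrt{30}}{3}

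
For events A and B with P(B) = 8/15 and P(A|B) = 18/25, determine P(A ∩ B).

By definition, P(A|B) = P(A ∩ B) / P(B)
So P(A ∩ B) = P(A|B) × P(B)
= 18/25 × 8/15
= 48/125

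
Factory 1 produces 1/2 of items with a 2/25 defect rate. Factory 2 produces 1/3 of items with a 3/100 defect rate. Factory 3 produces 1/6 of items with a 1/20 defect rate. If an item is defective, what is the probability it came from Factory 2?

Using Bayes' theorem:
P(F1) = 1/2, P(D|F1) = 2/25
P(F2) = 1/3, P(D|F2) = 3/100
P(F3) = 1/6, P(D|F3) = 1/20
P(D) = P(D|F1)P(F1) + P(D|F2)P(F2) + P(D|F3)P(F3)
     = \frac{7}{120}
P(F2|D) = P(D|F2)P(F2) / P(D)
= \frac{6}{35}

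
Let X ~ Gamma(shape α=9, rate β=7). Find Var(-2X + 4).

For X ~ Gamma(shape α=9, rate β=7):
Var(X) = \frac{9}{49}
Var(-2X + 4) = (-2)² × Var(X) = 4 × \frac{9}{49} = \frac{36}{49}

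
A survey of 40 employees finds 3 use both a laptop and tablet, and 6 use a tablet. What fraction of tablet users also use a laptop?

P(A ∩ B) = 3/40
P(B) = 6/40 = 3/20
P(A|B) = P(A ∩ B) / P(B) = (3/40) / (3/20) = 1/2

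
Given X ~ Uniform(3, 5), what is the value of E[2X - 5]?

For X ~ Uniform(3, 5):
E[X] = 4
E[2X - 5] = 2 × E[X] - 5 = 3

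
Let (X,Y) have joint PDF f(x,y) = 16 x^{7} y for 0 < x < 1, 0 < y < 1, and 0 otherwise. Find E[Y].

E[Y] = ∫_0^1 ∫_0^1 y × f(x,y) dx dy
= \frac{2}{3}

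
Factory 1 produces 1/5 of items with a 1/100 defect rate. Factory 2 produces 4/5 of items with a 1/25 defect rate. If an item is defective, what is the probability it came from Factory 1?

Using Bayes' theorem:
P(F1) = 1/5, P(D|F1) = 1/100
P(F2) = 4/5, P(D|F2) = 1/25
P(D) = P(D|F1)P(F1) + P(D|F2)P(F2)
     = \frac{17}{500}
P(F1|D) = P(D|F1)P(F1) / P(D)
= \frac{1}{17}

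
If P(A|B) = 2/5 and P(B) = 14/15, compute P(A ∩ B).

By definition, P(A|B) = P(A ∩ B) / P(B)
So P(A ∩ B) = P(A|B) × P(B)
= 2/5 × 14/15
= 28/75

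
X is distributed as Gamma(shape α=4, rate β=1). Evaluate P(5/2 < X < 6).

P(5/2 < X < 6) = ∫_{5/2}^{6} f(x) dx
where f(x) = \frac{x^{3} e^{- x}}{6}
= - \frac{61}{e^{6}} + \frac{443}{48 e^{\frac{5}{2}}}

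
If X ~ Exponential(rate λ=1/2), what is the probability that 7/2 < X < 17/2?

P(7/2 < X < 17/2) = ∫_{7/2}^{17/2} f(x) dx
where f(x) = \frac{e^{- \frac{x}{2}}}{2}
= - \frac{1 - e^{\frac{5}{2}}}{e^{\frac{17}{4}}}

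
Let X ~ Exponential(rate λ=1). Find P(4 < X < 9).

P(4 < X < 9) = ∫_{4}^{9} f(x) dx
where f(x) = e^{- x}
= - \frac{1 - e^{5}}{e^{9}}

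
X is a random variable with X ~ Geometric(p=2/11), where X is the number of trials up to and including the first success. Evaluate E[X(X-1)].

E[X(X-1)] = E[X² - X] = E[X²] - E[X]
E[X] = \frac{11}{2}
E[X²] = Var(X) + (E[X])² = \frac{99}{4} + (\frac{11}{2})² = 55
E[X(X-1)] = 55 - \frac{11}{2} = \frac{99}{2}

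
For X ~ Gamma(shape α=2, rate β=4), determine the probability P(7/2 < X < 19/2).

P(7/2 < X < 19/2) = ∫_{7/2}^{19/2} f(x) dx
where f(x) = 16 x e^{- 4 x}
= \frac{3 \left(-13 + 5 e^{24}\right)}{e^{38}}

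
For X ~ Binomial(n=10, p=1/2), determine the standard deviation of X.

For X ~ Binomial(n=10, p=1/2):
Var(X) = \frac{5}{2}
SD(X) = √(Var(X)) = √(\frac{5}{2}) = \frac{\sqrt{10}}{2}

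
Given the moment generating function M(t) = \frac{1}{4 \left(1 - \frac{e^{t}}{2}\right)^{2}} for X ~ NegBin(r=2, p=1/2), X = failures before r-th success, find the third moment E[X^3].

To find E[X^3], compute M^(3)(0):
M^(1)(t) = \frac{e^{t}}{4 \left(1 - \frac{e^{t}}{2}\right)^{3}}
M^(2)(t) = \frac{e^{t}}{4 \left(1 - \frac{e^{t}}{2}\right)^{3}} + \frac{3 e^{2 t}}{8 \left(1 - \frac{e^{t}}{2}\right)^{4}}
M^(3)(t) = \frac{e^{t}}{4 \left(1 - \frac{e^{t}}{2}\right)^{3}} + \frac{9 e^{2 t}}{8 \left(1 - \frac{e^{t}}{2}\right)^{4}} + \frac{3 e^{3 t}}{4 \left(1 - \frac{e^{t}}{2}\right)^{5}}
M^(3)(0) = 44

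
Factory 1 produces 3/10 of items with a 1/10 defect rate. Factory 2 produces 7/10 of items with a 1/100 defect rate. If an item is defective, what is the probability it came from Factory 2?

Using Bayes' theorem:
P(F1) = 3/10, P(D|F1) = 1/10
P(F2) = 7/10, P(D|F2) = 1/100
P(D) = P(D|F1)P(F1) + P(D|F2)P(F2)
     = \frac{37}{1000}
P(F2|D) = P(D|F2)P(F2) / P(D)
= \frac{7}{37}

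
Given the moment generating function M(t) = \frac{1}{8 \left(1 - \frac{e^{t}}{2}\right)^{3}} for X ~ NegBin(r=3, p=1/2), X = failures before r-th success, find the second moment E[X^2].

To find E[X^2], compute M^(2)(0):
M^(1)(t) = \frac{3 e^{t}}{16 \left(1 - \frac{e^{t}}{2}\right)^{4}}
M^(2)(t) = \frac{3 e^{t}}{16 \left(1 - \frac{e^{t}}{2}\right)^{4}} + \frac{3 e^{2 t}}{8 \left(1 - \frac{e^{t}}{2}\right)^{5}}
M^(2)(0) = 15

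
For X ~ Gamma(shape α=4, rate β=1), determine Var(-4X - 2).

For X ~ Gamma(shape α=4, rate β=1):
Var(X) = 4
Var(-4X - 2) = (-4)² × Var(X) = 16 × 4 = 64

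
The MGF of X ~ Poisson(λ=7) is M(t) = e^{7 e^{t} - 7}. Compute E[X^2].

To find E[X^2], compute M^(2)(0):
M^(1)(t) = 7 e^{t} e^{7 e^{t} - 7}
M^(2)(t) = 49 e^{2 t} e^{7 e^{t} - 7} + 7 e^{t} e^{7 e^{t} - 7}
M^(2)(0) = 56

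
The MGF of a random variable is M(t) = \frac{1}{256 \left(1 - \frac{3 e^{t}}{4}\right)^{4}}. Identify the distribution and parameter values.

The MGF M(t) = \frac{1}{256 \left(1 - \frac{3 e^{t}}{4}\right)^{4}} is the standard form for the NegativeBinomial distribution.
Comparing with the known MGF formula identifies: NegBin(r=4, p=1/4), X = failures before r-th success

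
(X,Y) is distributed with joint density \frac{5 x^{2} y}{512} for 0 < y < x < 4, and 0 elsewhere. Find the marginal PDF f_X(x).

f_X(x) = ∫_0^x \frac{5 x^{2} y}{512} dy = \frac{5 x^{4}}{1024}
for 0 < x < 4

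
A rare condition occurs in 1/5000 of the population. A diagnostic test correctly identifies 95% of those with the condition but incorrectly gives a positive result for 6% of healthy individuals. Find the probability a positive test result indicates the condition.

Let D = the rare event, + = positive/flagged.
P(D) = 1/5000
P(+|D) = 95/100 = 19/20
P(+|D') = 6/100 = 3/50
P(+) = P(+|D)P(D) + P(+|D')P(D')
     = \frac{19}{20} × \frac{1}{5000} + \frac{3}{50} × \frac{4999}{5000}
     = \frac{30089}{500000}
P(D|+) = P(+|D)P(D)/P(+) = \frac{95}{30089}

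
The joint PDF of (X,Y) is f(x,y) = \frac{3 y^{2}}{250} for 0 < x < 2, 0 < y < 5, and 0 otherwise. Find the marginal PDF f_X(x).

f_X(x) = ∫_0^5 f(x,y) dy
= ∫_0^5 \frac{3 y^{2}}{250} dy
= \frac{1}{2} for 0 < x < 2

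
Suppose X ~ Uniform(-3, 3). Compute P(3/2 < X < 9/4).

P(3/2 < X < 9/4) = ∫_{3/2}^{9/4} f(x) dx
where f(x) = \frac{1}{6}
= \frac{1}{8}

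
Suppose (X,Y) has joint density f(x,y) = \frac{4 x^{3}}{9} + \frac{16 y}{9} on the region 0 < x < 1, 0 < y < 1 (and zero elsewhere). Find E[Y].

E[Y] = ∫_0^1 ∫_0^1 y × f(x,y) dx dy
= \frac{35}{54}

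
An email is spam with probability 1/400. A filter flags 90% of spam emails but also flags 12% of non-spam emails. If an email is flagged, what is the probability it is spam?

Let D = the rare event, + = positive/flagged.
P(D) = 1/400
P(+|D) = 90/100 = 9/10
P(+|D') = 12/100 = 3/25
P(+) = P(+|D)P(D) + P(+|D')P(D')
     = \frac{9}{10} × \frac{1}{400} + \frac{3}{25} × \frac{399}{400}
     = \frac{2439}{20000}
P(D|+) = P(+|D)P(D)/P(+) = \frac{5}{271}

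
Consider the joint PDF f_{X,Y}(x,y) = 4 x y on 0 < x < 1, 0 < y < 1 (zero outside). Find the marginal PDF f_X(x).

f_X(x) = ∫_0^1 f(x,y) dy
= ∫_0^1 4 x y dy
= 2 x for 0 < x < 1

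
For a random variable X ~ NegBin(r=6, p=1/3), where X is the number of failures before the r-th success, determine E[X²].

Using the identity E[X²] = Var(X) + (E[X])²:
E[X] = 12
Var(X) = 36
E[X²] = 36 + (12)²
= 180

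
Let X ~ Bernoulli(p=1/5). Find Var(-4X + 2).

For X ~ Bernoulli(p=1/5):
Var(X) = \frac{4}{25}
Var(-4X + 2) = (-4)² × Var(X) = 16 × \frac{4}{25} = \frac{64}{25}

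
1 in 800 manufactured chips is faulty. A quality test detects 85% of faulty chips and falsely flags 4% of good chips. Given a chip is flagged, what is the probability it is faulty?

Let D = the rare event, + = positive/flagged.
P(D) = 1/800
P(+|D) = 85/100 = 17/20
P(+|D') = 4/100 = 1/25
P(+) = P(+|D)P(D) + P(+|D')P(D')
     = \frac{17}{20} × \frac{1}{800} + \frac{1}{25} × \frac{799}{800}
     = \frac{3281}{80000}
P(D|+) = P(+|D)P(D)/P(+) = \frac{5}{193}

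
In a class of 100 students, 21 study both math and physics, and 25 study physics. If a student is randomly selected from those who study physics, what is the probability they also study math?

P(A ∩ B) = 21/100
P(B) = 25/100 = 1/4
P(A|B) = P(A ∩ B) / P(B) = (21/100) / (1/4) = 21/25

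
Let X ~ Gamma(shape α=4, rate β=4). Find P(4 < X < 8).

P(4 < X < 8) = ∫_{4}^{8} f(x) dx
where f(x) = \frac{128 x^{3} e^{- 4 x}}{3}
= \frac{-18019 + 2483 e^{16}}{3 e^{32}}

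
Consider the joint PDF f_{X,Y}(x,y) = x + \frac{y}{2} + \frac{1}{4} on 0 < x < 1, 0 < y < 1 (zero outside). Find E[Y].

E[Y] = ∫_0^1 ∫_0^1 y × f(x,y) dx dy
= \frac{13}{24}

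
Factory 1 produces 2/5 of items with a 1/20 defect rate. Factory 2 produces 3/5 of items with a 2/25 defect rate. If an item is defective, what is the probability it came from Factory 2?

Using Bayes' theorem:
P(F1) = 2/5, P(D|F1) = 1/20
P(F2) = 3/5, P(D|F2) = 2/25
P(D) = P(D|F1)P(F1) + P(D|F2)P(F2)
     = \frac{17}{250}
P(F2|D) = P(D|F2)P(F2) / P(D)
= \frac{12}{17}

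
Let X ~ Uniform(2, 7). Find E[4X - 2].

For X ~ Uniform(2, 7):
E[X] = \frac{9}{2}
E[4X - 2] = 4 × E[X] - 2 = 16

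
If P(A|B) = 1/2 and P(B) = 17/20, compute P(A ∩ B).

By definition, P(A|B) = P(A ∩ B) / P(B)
So P(A ∩ B) = P(A|B) × P(B)
= 1/2 × 17/20
= 17/40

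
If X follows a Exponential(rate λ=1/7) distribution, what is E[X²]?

Using the identity E[X²] = Var(X) + (E[X])²:
E[X] = 7
Var(X) = 49
E[X²] = 49 + (7)²
= 98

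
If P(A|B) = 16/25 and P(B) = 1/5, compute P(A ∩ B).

By definition, P(A|B) = P(A ∩ B) / P(B)
So P(A ∩ B) = P(A|B) × P(B)
= 16/25 × 1/5
= 16/125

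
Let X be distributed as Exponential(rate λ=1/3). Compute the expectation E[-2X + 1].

For X ~ Exponential(rate λ=1/3):
E[X] = 3
E[-2X + 1] = -2 × E[X] + 1 = -5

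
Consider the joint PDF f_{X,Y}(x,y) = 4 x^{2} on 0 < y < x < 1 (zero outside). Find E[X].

f_X(x) = ∫_0^x 4 x^{2} dy = 4 x^{3}
E[X] = ∫_0^1 x × (4 x^{3}) dx = \frac{4}{5}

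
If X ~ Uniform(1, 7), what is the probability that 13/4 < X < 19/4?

P(13/4 < X < 19/4) = ∫_{13/4}^{19/4} f(x) dx
where f(x) = \frac{1}{6}
= \frac{1}{4}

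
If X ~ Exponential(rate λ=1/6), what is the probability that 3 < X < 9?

P(3 < X < 9) = ∫_{3}^{9} f(x) dx
where f(x) = \frac{e^{- \frac{x}{6}}}{6}
= - \frac{1 - e}{e^{\frac{3}{2}}}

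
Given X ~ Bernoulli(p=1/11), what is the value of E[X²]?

Using the identity E[X²] = Var(X) + (E[X])²:
E[X] = \frac{1}{11}
Var(X) = \frac{10}{121}
E[X²] = \frac{10}{121} + (\frac{1}{11})²
= \frac{1}{11}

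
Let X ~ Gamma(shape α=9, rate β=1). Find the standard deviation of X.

For X ~ Gamma(shape α=9, rate β=1):
Var(X) = 9
SD(X) = √(Var(X)) = √(9) = 3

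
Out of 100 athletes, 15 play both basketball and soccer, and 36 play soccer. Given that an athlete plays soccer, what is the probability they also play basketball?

P(A ∩ B) = 15/100 = 3/20
P(B) = 36/100 = 9/25
P(A|B) = P(A ∩ B) / P(B) = (3/20) / (9/25) = 5/12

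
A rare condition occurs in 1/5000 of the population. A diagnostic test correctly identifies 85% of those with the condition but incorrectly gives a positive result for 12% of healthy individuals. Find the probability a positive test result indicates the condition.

Let D = the rare event, + = positive/flagged.
P(D) = 1/5000
P(+|D) = 85/100 = 17/20
P(+|D') = 12/100 = 3/25
P(+) = P(+|D)P(D) + P(+|D')P(D')
     = \frac{17}{20} × \frac{1}{5000} + \frac{3}{25} × \frac{4999}{5000}
     = \frac{60073}{500000}
P(D|+) = P(+|D)P(D)/P(+) = \frac{85}{60073}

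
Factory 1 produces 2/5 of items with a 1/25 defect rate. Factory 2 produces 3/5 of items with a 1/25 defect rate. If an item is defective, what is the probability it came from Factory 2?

Using Bayes' theorem:
P(F1) = 2/5, P(D|F1) = 1/25
P(F2) = 3/5, P(D|F2) = 1/25
P(D) = P(D|F1)P(F1) + P(D|F2)P(F2)
     = \frac{1}{25}
P(F2|D) = P(D|F2)P(F2) / P(D)
= \frac{3}{5}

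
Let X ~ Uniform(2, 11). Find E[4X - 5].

For X ~ Uniform(2, 11):
E[X] = \frac{13}{2}
E[4X - 5] = 4 × E[X] - 5 = 21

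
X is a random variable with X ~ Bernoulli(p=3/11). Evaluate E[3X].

For X ~ Bernoulli(p=3/11):
E[X] = \frac{3}{11}
E[3X] = 3 × E[X] + 0 = \frac{9}{11}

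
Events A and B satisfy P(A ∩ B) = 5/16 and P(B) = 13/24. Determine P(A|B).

P(A|B) = P(A ∩ B) / P(B)
= (5/16) / (13/24)
= 15/26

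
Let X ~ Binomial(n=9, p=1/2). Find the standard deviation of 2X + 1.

For X ~ Binomial(n=9, p=1/2):
Var(X) = \frac{9}{4}
SD(X) = √(Var(X)) = √(\frac{9}{4}) = \frac{3}{2}
SD(2X + 1) = |2| × SD(X) = 2 × \frac{3}{2} = 3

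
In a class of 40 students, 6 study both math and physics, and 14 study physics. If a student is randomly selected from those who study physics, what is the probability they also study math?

P(A ∩ B) = 6/40 = 3/20
P(B) = 14/40 = 7/20
P(A|B) = P(A ∩ B) / P(B) = (3/20) / (7/20) = 3/7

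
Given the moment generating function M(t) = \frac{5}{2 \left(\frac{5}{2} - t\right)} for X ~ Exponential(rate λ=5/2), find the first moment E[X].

To find E[X], compute M^(1)(0):
M^(1)(t) = \frac{5}{2 \left(\frac{5}{2} - t\right)^{2}}
M^(1)(0) = \frac{2}{5}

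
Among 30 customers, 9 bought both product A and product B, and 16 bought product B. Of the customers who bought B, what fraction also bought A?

P(A ∩ B) = 9/30 = 3/10
P(B) = 16/30 = 8/15
P(A|B) = P(A ∩ B) / P(B) = (3/10) / (8/15) = 9/16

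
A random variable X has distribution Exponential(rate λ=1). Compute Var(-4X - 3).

For X ~ Exponential(rate λ=1):
Var(X) = 1
Var(-4X - 3) = (-4)² × Var(X) = 16 × 1 = 16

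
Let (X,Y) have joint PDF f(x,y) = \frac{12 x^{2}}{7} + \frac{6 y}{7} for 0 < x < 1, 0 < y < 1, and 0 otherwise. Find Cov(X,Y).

E[XY] = ∫∫ xy × f(x,y) dx dy = \frac{5}{14}
E[X] = \frac{9}{14}
E[Y] = \frac{4}{7}
Cov(X,Y) = E[XY] - E[X]E[Y] = - \frac{1}{98}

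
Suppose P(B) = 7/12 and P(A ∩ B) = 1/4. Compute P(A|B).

P(A|B) = P(A ∩ B) / P(B)
= (1/4) / (7/12)
= 3/7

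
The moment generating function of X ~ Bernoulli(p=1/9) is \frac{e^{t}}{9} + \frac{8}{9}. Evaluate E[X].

To find E[X], compute M^(1)(0):
M^(1)(t) = \frac{e^{t}}{9}
M^(1)(0) = \frac{1}{9}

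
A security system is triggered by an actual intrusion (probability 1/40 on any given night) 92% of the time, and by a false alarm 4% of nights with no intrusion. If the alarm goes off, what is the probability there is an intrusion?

Let D = the rare event, + = positive/flagged.
P(D) = 1/40
P(+|D) = 92/100 = 23/25
P(+|D') = 4/100 = 1/25
P(+) = P(+|D)P(D) + P(+|D')P(D')
     = \frac{23}{25} × \frac{1}{40} + \frac{1}{25} × \frac{39}{40}
     = \frac{31}{500}
P(D|+) = P(+|D)P(D)/P(+) = \frac{23}{62}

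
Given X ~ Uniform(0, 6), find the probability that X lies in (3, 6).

P(3 < X < 6) = ∫_{3}^{6} f(x) dx
where f(x) = \frac{1}{6}
= \frac{1}{2}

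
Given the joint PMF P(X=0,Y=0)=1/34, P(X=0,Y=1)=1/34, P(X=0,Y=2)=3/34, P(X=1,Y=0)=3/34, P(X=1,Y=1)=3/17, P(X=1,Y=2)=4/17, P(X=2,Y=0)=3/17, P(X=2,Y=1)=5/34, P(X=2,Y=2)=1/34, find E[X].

First find marginal of X:
P(X=0) = 5/34
P(X=1) = 1/2
P(X=2) = 6/17
E[X] = 0 × 5/34 + 1 × 1/2 + 2 × 6/17 = 41/34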